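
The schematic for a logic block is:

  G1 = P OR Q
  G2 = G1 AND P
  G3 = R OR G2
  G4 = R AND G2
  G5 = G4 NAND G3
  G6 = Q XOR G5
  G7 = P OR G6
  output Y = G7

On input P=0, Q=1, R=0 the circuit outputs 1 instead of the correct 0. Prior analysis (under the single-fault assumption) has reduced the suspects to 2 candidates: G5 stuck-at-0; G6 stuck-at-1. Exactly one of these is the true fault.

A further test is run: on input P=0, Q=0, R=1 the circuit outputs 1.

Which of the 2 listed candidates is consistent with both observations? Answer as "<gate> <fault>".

Evaluate each candidate on input P=0, Q=0, R=1:
  G5 stuck-at-0: G1=0, G2=0, G3=1, G4=0, G5=0 [stuck-at-0], G6=0, G7=0 → 0 — eliminated
  G6 stuck-at-1: G1=0, G2=0, G3=1, G4=0, G5=1, G6=1 [stuck-at-1], G7=1 → 1 — matches
Only G6 stuck-at-1 reproduces the observed 1.

G6 stuck-at-1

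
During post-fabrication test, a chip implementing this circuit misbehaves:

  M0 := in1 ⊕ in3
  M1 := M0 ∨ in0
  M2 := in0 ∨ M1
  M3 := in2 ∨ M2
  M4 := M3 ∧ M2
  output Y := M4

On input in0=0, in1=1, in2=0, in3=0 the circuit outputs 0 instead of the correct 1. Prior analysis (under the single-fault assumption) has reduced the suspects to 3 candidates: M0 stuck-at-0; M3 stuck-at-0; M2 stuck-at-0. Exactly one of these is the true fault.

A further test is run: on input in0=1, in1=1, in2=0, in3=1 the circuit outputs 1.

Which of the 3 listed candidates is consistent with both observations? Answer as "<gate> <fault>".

M0 stuck-at-0

Evaluate each candidate on input in0=1, in1=1, in2=0, in3=1:
  M0 stuck-at-0: M0=0 [stuck-at-0], M1=1, M2=1, M3=1, M4=1 → 1 — matches
  M3 stuck-at-0: M0=0, M1=1, M2=1, M3=0 [stuck-at-0], M4=0 → 0 — eliminated
  M2 stuck-at-0: M0=0, M1=1, M2=0 [stuck-at-0], M3=0, M4=0 → 0 — eliminated
Only M0 stuck-at-0 reproduces the observed 1.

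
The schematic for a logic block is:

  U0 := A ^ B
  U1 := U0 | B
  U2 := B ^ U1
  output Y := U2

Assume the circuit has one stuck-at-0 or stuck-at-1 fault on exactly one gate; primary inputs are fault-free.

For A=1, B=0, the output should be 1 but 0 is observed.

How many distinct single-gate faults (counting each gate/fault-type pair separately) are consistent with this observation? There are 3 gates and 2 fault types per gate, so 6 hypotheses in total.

3

Fault-free: U0=1, U1=1, U2=1 → 1. Observed 0.
  U0 stuck-at-0: output 0 ✓
  U0 stuck-at-1: output 1 ✗
  U1 stuck-at-0: output 0 ✓
  U1 stuck-at-1: output 1 ✗
  U2 stuck-at-0: output 0 ✓
  U2 stuck-at-1: output 1 ✗
Consistent faults: {U0 stuck-at-0, U1 stuck-at-0, U2 stuck-at-0} — 3 in all.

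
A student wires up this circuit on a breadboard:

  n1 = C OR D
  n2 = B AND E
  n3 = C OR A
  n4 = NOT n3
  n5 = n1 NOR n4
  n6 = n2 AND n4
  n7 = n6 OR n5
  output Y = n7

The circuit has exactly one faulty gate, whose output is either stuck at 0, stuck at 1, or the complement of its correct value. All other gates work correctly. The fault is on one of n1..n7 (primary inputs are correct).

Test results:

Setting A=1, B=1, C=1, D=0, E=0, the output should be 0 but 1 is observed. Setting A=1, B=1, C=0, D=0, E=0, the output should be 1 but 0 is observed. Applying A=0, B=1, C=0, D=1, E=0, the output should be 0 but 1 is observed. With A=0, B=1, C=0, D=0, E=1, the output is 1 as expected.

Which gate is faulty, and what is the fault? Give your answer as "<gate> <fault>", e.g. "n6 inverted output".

n5 inverted output

Fault-free values for test 1 (A=1, B=1, C=1, D=0, E=0): n1=1, n2=0, n3=1, n4=0, n5=0, n6=0, n7=0, giving Y=0. Observed 1.
Test 1: faults giving observed 1 are {n1 stuck-at-0, n1 inverted output, n5 stuck-at-1, n5 inverted output, n6 stuck-at-1, n6 inverted output, n7 stuck-at-1, n7 inverted output}.
Test 2 (A=1, B=1, C=0, D=0, E=0): fault-free n1=0, n2=0, n3=1, n4=0, n5=1, n6=0, n7=1 → 1; observed 0. Eliminates n1 stuck-at-0, n5 stuck-at-1, n6 stuck-at-1, n6 inverted output, n7 stuck-at-1.
Test 3 (A=0, B=1, C=0, D=1, E=0): fault-free n1=1, n2=0, n3=0, n4=1, n5=0, n6=0, n7=0 → 0; observed 1. Eliminates n1 inverted output.
Test 4 (A=0, B=1, C=0, D=0, E=1): fault-free n1=0, n2=1, n3=0, n4=1, n5=0, n6=1, n7=1 → 1; observed 1. Eliminates n7 inverted output.
Only n5 inverted output is consistent with every test.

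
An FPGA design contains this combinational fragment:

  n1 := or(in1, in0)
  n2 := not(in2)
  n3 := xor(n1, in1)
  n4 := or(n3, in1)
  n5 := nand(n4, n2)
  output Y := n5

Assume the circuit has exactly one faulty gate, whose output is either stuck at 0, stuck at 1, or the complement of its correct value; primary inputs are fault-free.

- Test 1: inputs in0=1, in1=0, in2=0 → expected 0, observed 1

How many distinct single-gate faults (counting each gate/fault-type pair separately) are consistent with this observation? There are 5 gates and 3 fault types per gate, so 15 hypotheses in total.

Fault-free: n1=1, n2=1, n3=1, n4=1, n5=0 → 0. Observed 1.
  n1: stuck-at-0, inverted output ✓; others ✗
  n2: stuck-at-0, inverted output ✓; others ✗
  n3: stuck-at-0, inverted output ✓; others ✗
  n4: stuck-at-0, inverted output ✓; others ✗
  n5: stuck-at-1, inverted output ✓; others ✗
Consistent faults: {n1 stuck-at-0, n1 inverted output, n2 stuck-at-0, n2 inverted output, n3 stuck-at-0, n3 inverted output, n4 stuck-at-0, n4 inverted output, n5 stuck-at-1, n5 inverted output} — 10 in all.

10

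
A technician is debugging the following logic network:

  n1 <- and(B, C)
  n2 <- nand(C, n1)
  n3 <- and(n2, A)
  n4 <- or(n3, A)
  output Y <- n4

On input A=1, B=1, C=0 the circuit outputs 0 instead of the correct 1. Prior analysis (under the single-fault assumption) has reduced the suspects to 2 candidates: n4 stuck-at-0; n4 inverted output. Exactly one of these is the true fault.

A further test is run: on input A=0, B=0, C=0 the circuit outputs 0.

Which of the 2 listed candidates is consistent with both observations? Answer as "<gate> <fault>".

n4 stuck-at-0

Evaluate each candidate on input A=0, B=0, C=0:
  n4 stuck-at-0: n1=0, n2=1, n3=0, n4=0 [stuck-at-0] → 0 — matches
  n4 inverted output: n1=0, n2=1, n3=0, n4=1 [inverted output] → 1 — eliminated
Only n4 stuck-at-0 reproduces the observed 0.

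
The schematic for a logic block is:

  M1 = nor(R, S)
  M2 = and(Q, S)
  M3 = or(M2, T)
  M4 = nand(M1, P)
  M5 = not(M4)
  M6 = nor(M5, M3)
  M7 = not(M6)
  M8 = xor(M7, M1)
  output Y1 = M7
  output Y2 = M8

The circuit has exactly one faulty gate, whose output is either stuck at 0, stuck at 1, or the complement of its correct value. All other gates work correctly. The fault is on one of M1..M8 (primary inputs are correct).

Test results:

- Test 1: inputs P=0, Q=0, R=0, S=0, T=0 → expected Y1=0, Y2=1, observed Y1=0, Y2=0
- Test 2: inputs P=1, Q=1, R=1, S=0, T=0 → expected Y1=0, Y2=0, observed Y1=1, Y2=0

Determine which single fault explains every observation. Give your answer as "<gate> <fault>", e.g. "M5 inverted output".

M1 inverted output

Fault-free values for test 1 (P=0, Q=0, R=0, S=0, T=0): M1=1, M2=0, M3=0, M4=1, M5=0, M6=1, M7=0, M8=1, giving Y1=0, Y2=1. Observed Y1=0, Y2=0.
Test 1: faults giving observed Y1=0, Y2=0 are {M1 stuck-at-0, M1 inverted output, M8 stuck-at-0, M8 inverted output}.
Test 2 (P=1, Q=1, R=1, S=0, T=0): fault-free M1=0, M2=0, M3=0, M4=1, M5=0, M6=1, M7=0, M8=0 → Y1=0, Y2=0; observed Y1=1, Y2=0. Eliminates M1 stuck-at-0, M8 stuck-at-0, M8 inverted output.
Only M1 inverted output is consistent with every test.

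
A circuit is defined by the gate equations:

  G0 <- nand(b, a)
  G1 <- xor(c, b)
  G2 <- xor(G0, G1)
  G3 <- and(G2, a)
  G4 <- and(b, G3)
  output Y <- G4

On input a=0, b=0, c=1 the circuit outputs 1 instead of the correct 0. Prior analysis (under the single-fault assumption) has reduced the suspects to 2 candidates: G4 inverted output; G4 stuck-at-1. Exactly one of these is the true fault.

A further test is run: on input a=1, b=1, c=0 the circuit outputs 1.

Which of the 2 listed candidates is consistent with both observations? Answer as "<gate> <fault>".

G4 stuck-at-1

Evaluate each candidate on input a=1, b=1, c=0:
  G4 inverted output: G0=0, G1=1, G2=1, G3=1, G4=0 [inverted output] → 0 — eliminated
  G4 stuck-at-1: G0=0, G1=1, G2=1, G3=1, G4=1 [stuck-at-1] → 1 — matches
Only G4 stuck-at-1 reproduces the observed 1.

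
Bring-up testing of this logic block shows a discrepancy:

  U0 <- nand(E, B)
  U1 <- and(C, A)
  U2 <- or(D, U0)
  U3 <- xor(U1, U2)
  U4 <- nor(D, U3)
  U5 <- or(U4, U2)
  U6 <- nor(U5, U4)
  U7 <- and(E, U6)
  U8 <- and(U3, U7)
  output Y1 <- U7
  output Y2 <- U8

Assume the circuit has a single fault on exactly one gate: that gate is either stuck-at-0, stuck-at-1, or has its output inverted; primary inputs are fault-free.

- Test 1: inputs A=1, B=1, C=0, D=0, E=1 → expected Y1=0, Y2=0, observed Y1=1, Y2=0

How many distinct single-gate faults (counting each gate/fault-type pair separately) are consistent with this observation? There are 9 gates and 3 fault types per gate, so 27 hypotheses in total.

6

Fault-free: U0=0, U1=0, U2=0, U3=0, U4=1, U5=1, U6=0, U7=0, U8=0 → Y1=0, Y2=0. Observed Y1=1, Y2=0.
  U0: none of the 3 fault types match ✗
  U1: none of the 3 fault types match ✗
  U2: none of the 3 fault types match ✗
  U3: none of the 3 fault types match ✗
  U4: stuck-at-0, inverted output ✓; others ✗
  U5: none of the 3 fault types match ✗
  U6: stuck-at-1, inverted output ✓; others ✗
  U7: stuck-at-1, inverted output ✓; others ✗
  U8: none of the 3 fault types match ✗
Consistent faults: {U4 stuck-at-0, U4 inverted output, U6 stuck-at-1, U6 inverted output, U7 stuck-at-1, U7 inverted output} — 6 in all.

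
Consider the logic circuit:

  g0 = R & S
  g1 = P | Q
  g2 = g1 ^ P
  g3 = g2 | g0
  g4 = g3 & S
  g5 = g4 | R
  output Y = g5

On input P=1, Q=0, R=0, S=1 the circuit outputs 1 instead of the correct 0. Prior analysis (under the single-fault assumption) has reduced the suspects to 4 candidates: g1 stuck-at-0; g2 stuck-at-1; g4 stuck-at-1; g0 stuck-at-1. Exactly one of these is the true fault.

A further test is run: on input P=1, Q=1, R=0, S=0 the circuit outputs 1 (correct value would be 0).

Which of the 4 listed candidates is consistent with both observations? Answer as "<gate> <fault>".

g4 stuck-at-1

Evaluate each candidate on input P=1, Q=1, R=0, S=0:
  g1 stuck-at-0: g0=0, g1=0 [stuck-at-0], g2=1, g3=1, g4=0, g5=0 → 0 — eliminated
  g2 stuck-at-1: g0=0, g1=1, g2=1 [stuck-at-1], g3=1, g4=0, g5=0 → 0 — eliminated
  g4 stuck-at-1: g0=0, g1=1, g2=0, g3=0, g4=1 [stuck-at-1], g5=1 → 1 — matches
  g0 stuck-at-1: g0=1 [stuck-at-1], g1=1, g2=0, g3=1, g4=0, g5=0 → 0 — eliminated
Only g4 stuck-at-1 reproduces the observed 1.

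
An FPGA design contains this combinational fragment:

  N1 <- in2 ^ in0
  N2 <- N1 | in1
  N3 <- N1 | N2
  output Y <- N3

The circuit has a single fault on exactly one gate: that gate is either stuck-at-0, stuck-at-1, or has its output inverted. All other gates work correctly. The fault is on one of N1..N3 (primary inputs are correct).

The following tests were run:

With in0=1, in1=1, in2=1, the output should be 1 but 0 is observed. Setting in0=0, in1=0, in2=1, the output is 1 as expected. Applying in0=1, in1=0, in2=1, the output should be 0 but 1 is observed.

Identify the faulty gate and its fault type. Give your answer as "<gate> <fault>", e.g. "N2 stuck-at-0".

Fault-free values for test 1 (in0=1, in1=1, in2=1): N1=0, N2=1, N3=1, giving Y=1. Observed 0.
Test 1: faults giving observed 0 are {N2 stuck-at-0, N2 inverted output, N3 stuck-at-0, N3 inverted output}.
Test 2 (in0=0, in1=0, in2=1): fault-free N1=1, N2=1, N3=1 → 1; observed 1. Eliminates N3 stuck-at-0, N3 inverted output.
Test 3 (in0=1, in1=0, in2=1): fault-free N1=0, N2=0, N3=0 → 0; observed 1. Eliminates N2 stuck-at-0.
Only N2 inverted output is consistent with every test.

N2 inverted output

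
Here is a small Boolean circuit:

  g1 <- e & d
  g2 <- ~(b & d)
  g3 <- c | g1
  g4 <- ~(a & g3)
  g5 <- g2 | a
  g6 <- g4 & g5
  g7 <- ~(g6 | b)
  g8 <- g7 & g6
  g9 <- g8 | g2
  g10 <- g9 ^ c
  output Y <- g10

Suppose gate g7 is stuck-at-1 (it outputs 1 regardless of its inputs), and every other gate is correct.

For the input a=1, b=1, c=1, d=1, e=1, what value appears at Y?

Propagate with g7 forced: g1=1, g2=0, g3=1, g4=0, g5=1, g6=0, g7=1 [stuck-at-1], g8=0, g9=0, g10=1.
So Y = 1. (Same as the fault-free value — the fault is masked on this input.)

1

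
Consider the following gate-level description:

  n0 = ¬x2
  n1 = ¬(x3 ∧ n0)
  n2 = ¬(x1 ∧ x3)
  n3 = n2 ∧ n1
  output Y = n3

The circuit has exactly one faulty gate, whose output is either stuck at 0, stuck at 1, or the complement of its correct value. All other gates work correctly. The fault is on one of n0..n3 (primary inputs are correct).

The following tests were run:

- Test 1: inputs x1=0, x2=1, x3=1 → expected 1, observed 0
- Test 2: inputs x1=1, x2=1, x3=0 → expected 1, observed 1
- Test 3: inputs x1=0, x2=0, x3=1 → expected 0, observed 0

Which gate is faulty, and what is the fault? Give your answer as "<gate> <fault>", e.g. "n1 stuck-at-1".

n0 stuck-at-1

Fault-free values for test 1 (x1=0, x2=1, x3=1): n0=0, n1=1, n2=1, n3=1, giving Y=1. Observed 0.
Test 1: faults giving observed 0 are {n0 stuck-at-1, n0 inverted output, n1 stuck-at-0, n1 inverted output, n2 stuck-at-0, n2 inverted output, n3 stuck-at-0, n3 inverted output}.
Test 2 (x1=1, x2=1, x3=0): fault-free n0=0, n1=1, n2=1, n3=1 → 1; observed 1. Eliminates n1 stuck-at-0, n1 inverted output, n2 stuck-at-0, n2 inverted output, n3 stuck-at-0, n3 inverted output.
Test 3 (x1=0, x2=0, x3=1): fault-free n0=1, n1=0, n2=1, n3=0 → 0; observed 0. Eliminates n0 inverted output.
Only n0 stuck-at-1 is consistent with every test.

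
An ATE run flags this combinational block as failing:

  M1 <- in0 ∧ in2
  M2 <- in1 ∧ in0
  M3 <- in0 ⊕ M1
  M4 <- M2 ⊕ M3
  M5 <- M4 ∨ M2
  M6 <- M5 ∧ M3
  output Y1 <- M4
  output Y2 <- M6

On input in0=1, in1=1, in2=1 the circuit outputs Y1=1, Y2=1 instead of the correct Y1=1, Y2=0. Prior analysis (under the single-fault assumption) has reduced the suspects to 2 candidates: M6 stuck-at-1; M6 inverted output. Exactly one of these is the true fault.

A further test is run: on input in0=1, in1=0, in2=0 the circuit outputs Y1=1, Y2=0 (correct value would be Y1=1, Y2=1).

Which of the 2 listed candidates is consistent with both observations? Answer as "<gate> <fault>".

Evaluate each candidate on input in0=1, in1=0, in2=0:
  M6 stuck-at-1: M1=0, M2=0, M3=1, M4=1, M5=1, M6=1 [stuck-at-1] → Y1=1, Y2=1 — eliminated
  M6 inverted output: M1=0, M2=0, M3=1, M4=1, M5=1, M6=0 [inverted output] → Y1=1, Y2=0 — matches
Only M6 inverted output reproduces the observed Y1=1, Y2=0.

M6 inverted output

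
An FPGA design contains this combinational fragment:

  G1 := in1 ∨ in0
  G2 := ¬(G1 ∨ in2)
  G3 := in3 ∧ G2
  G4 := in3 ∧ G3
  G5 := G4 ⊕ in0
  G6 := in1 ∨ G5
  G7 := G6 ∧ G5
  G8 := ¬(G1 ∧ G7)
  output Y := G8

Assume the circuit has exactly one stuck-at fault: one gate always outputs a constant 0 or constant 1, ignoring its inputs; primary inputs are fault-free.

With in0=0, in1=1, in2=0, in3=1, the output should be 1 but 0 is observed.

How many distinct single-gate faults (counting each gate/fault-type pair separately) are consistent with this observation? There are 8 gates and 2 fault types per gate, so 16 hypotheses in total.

6

Fault-free: G1=1, G2=0, G3=0, G4=0, G5=0, G6=1, G7=0, G8=1 → 1. Observed 0.
  G1: none of the 2 fault types match ✗
  G2: stuck-at-1 ✓; others ✗
  G3: stuck-at-1 ✓; others ✗
  G4: stuck-at-1 ✓; others ✗
  G5: stuck-at-1 ✓; others ✗
  G6: none of the 2 fault types match ✗
  G7: stuck-at-1 ✓; others ✗
  G8: stuck-at-0 ✓; others ✗
Consistent faults: {G2 stuck-at-1, G3 stuck-at-1, G4 stuck-at-1, G5 stuck-at-1, G7 stuck-at-1, G8 stuck-at-0} — 6 in all.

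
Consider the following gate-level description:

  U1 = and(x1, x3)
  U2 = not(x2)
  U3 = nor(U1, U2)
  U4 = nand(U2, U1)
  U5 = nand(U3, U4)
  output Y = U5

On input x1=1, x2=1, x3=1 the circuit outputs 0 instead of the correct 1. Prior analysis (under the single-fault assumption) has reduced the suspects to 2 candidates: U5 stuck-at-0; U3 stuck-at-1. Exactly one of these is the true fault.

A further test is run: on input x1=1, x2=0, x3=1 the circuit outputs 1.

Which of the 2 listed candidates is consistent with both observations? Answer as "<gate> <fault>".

U3 stuck-at-1

Evaluate each candidate on input x1=1, x2=0, x3=1:
  U5 stuck-at-0: U1=1, U2=1, U3=0, U4=0, U5=0 [stuck-at-0] → 0 — eliminated
  U3 stuck-at-1: U1=1, U2=1, U3=1 [stuck-at-1], U4=0, U5=1 → 1 — matches
Only U3 stuck-at-1 reproduces the observed 1.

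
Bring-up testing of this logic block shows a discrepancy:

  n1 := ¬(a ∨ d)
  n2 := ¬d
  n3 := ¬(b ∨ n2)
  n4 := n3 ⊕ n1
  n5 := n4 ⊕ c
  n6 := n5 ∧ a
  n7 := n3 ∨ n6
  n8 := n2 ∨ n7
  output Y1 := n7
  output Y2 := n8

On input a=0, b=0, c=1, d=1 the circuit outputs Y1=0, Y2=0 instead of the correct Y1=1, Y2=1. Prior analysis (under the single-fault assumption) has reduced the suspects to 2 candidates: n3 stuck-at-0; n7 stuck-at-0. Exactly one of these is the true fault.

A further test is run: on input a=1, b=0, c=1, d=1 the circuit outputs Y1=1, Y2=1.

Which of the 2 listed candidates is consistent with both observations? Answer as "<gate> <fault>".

Evaluate each candidate on input a=1, b=0, c=1, d=1:
  n3 stuck-at-0: n1=0, n2=0, n3=0 [stuck-at-0], n4=0, n5=1, n6=1, n7=1, n8=1 → Y1=1, Y2=1 — matches
  n7 stuck-at-0: n1=0, n2=0, n3=1, n4=1, n5=0, n6=0, n7=0 [stuck-at-0], n8=0 → Y1=0, Y2=0 — eliminated
Only n3 stuck-at-0 reproduces the observed Y1=1, Y2=1.

n3 stuck-at-0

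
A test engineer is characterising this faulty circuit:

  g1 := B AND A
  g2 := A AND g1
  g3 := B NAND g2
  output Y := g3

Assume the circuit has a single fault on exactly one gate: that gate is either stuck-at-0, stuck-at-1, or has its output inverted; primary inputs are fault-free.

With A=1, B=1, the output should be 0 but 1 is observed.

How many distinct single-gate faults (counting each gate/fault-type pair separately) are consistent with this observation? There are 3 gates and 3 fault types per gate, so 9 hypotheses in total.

Fault-free: g1=1, g2=1, g3=0 → 0. Observed 1.
  g1 stuck-at-0: output 1 ✓
  g1 stuck-at-1: output 0 ✗
  g1 inverted output: output 1 ✓
  g2 stuck-at-0: output 1 ✓
  g2 stuck-at-1: output 0 ✗
  g2 inverted output: output 1 ✓
  g3 stuck-at-0: output 0 ✗
  g3 stuck-at-1: output 1 ✓
  g3 inverted output: output 1 ✓
Consistent faults: {g1 stuck-at-0, g1 inverted output, g2 stuck-at-0, g2 inverted output, g3 stuck-at-1, g3 inverted output} — 6 in all.

6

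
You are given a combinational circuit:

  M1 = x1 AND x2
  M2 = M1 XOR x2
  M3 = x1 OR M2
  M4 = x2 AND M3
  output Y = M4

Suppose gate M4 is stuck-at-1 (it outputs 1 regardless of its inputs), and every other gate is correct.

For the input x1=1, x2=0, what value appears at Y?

1

Propagate with M4 forced: M1=0, M2=0, M3=1, M4=1 [stuck-at-1].
So Y = 1. (Without the fault it would be 0.)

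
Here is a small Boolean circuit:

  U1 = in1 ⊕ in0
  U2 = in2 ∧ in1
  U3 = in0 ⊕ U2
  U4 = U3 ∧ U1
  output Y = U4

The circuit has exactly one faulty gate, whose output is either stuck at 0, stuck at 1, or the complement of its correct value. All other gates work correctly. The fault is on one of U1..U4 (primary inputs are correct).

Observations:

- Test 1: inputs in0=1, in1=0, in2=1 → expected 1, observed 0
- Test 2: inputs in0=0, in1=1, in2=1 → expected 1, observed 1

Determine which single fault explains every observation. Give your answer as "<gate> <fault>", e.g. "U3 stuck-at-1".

U2 stuck-at-1

Fault-free values for test 1 (in0=1, in1=0, in2=1): U1=1, U2=0, U3=1, U4=1, giving Y=1. Observed 0.
Test 1: faults giving observed 0 are {U1 stuck-at-0, U1 inverted output, U2 stuck-at-1, U2 inverted output, U3 stuck-at-0, U3 inverted output, U4 stuck-at-0, U4 inverted output}.
Test 2 (in0=0, in1=1, in2=1): fault-free U1=1, U2=1, U3=1, U4=1 → 1; observed 1. Eliminates U1 stuck-at-0, U1 inverted output, U2 inverted output, U3 stuck-at-0, U3 inverted output, U4 stuck-at-0, U4 inverted output.
Only U2 stuck-at-1 is consistent with every test.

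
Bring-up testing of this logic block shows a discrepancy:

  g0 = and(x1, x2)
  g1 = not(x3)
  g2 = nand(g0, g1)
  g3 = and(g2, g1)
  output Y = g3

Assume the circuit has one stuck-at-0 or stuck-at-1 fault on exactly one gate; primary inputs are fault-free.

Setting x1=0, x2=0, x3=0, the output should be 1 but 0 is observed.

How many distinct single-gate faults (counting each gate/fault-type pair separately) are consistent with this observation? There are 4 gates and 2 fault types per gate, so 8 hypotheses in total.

4

Fault-free: g0=0, g1=1, g2=1, g3=1 → 1. Observed 0.
  g0 stuck-at-0: output 1 ✗
  g0 stuck-at-1: output 0 ✓
  g1 stuck-at-0: output 0 ✓
  g1 stuck-at-1: output 1 ✗
  g2 stuck-at-0: output 0 ✓
  g2 stuck-at-1: output 1 ✗
  g3 stuck-at-0: output 0 ✓
  g3 stuck-at-1: output 1 ✗
Consistent faults: {g0 stuck-at-1, g1 stuck-at-0, g2 stuck-at-0, g3 stuck-at-0} — 4 in all.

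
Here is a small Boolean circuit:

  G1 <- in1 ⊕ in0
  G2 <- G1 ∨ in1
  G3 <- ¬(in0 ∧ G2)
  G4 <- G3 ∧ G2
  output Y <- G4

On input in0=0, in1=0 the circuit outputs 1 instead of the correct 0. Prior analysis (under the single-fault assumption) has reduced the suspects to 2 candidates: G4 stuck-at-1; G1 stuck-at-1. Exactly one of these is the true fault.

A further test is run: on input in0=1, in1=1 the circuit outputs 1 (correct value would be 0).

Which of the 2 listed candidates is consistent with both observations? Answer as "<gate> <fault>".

Evaluate each candidate on input in0=1, in1=1:
  G4 stuck-at-1: G1=0, G2=1, G3=0, G4=1 [stuck-at-1] → 1 — matches
  G1 stuck-at-1: G1=1 [stuck-at-1], G2=1, G3=0, G4=0 → 0 — eliminated
Only G4 stuck-at-1 reproduces the observed 1.

G4 stuck-at-1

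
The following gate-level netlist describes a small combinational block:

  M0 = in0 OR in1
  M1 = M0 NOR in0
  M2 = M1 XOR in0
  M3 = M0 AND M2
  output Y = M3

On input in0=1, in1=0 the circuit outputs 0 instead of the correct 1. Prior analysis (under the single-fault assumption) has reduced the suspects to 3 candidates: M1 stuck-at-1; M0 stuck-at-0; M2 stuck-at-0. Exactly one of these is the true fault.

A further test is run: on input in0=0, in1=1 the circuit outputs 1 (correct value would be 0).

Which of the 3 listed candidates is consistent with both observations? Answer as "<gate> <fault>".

Evaluate each candidate on input in0=0, in1=1:
  M1 stuck-at-1: M0=1, M1=1 [stuck-at-1], M2=1, M3=1 → 1 — matches
  M0 stuck-at-0: M0=0 [stuck-at-0], M1=1, M2=1, M3=0 → 0 — eliminated
  M2 stuck-at-0: M0=1, M1=0, M2=0 [stuck-at-0], M3=0 → 0 — eliminated
Only M1 stuck-at-1 reproduces the observed 1.

M1 stuck-at-1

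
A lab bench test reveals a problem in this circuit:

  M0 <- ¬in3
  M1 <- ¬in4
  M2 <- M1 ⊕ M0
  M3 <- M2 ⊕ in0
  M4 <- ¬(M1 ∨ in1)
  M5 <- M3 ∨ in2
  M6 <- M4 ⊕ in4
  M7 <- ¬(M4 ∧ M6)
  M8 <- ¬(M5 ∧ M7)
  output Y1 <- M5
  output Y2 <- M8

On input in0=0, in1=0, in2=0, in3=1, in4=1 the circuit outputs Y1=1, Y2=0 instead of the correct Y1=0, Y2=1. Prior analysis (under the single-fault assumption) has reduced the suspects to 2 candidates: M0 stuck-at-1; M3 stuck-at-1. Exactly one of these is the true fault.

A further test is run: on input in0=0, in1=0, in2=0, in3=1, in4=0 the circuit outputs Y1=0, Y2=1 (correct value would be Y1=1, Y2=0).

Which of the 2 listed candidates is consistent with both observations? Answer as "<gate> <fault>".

M0 stuck-at-1

Evaluate each candidate on input in0=0, in1=0, in2=0, in3=1, in4=0:
  M0 stuck-at-1: M0=1 [stuck-at-1], M1=1, M2=0, M3=0, M4=0, M5=0, M6=0, M7=1, M8=1 → Y1=0, Y2=1 — matches
  M3 stuck-at-1: M0=0, M1=1, M2=1, M3=1 [stuck-at-1], M4=0, M5=1, M6=0, M7=1, M8=0 → Y1=1, Y2=0 — eliminated
Only M0 stuck-at-1 reproduces the observed Y1=0, Y2=1.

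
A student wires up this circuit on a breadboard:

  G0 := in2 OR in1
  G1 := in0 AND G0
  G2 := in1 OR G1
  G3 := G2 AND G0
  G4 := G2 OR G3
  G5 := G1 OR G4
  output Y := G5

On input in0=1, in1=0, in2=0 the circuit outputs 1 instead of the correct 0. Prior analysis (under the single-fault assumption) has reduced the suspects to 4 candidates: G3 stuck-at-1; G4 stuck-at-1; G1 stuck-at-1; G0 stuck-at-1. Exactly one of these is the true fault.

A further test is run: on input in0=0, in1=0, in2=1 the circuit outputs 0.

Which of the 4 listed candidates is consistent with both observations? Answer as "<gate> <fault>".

Evaluate each candidate on input in0=0, in1=0, in2=1:
  G3 stuck-at-1: G0=1, G1=0, G2=0, G3=1 [stuck-at-1], G4=1, G5=1 → 1 — eliminated
  G4 stuck-at-1: G0=1, G1=0, G2=0, G3=0, G4=1 [stuck-at-1], G5=1 → 1 — eliminated
  G1 stuck-at-1: G0=1, G1=1 [stuck-at-1], G2=1, G3=1, G4=1, G5=1 → 1 — eliminated
  G0 stuck-at-1: G0=1 [stuck-at-1], G1=0, G2=0, G3=0, G4=0, G5=0 → 0 — matches
Only G0 stuck-at-1 reproduces the observed 0.

G0 stuck-at-1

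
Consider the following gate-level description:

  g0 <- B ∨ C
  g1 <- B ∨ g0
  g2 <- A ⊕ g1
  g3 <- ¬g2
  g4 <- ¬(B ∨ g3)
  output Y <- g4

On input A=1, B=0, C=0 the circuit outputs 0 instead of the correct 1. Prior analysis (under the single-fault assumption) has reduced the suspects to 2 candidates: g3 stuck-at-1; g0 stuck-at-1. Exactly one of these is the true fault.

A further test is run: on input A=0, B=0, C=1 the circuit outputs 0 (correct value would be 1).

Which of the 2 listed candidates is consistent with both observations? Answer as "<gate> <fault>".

g3 stuck-at-1

Evaluate each candidate on input A=0, B=0, C=1:
  g3 stuck-at-1: g0=1, g1=1, g2=1, g3=1 [stuck-at-1], g4=0 → 0 — matches
  g0 stuck-at-1: g0=1 [stuck-at-1], g1=1, g2=1, g3=0, g4=1 → 1 — eliminated
Only g3 stuck-at-1 reproduces the observed 0.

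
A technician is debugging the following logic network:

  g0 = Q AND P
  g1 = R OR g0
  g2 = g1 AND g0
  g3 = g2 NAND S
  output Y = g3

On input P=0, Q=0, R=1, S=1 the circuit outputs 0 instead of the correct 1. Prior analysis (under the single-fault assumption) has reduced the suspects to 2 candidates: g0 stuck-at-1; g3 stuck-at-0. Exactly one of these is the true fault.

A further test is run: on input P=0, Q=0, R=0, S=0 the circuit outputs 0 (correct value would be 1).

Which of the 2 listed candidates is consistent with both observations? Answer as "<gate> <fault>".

g3 stuck-at-0

Evaluate each candidate on input P=0, Q=0, R=0, S=0:
  g0 stuck-at-1: g0=1 [stuck-at-1], g1=1, g2=1, g3=1 → 1 — eliminated
  g3 stuck-at-0: g0=0, g1=0, g2=0, g3=0 [stuck-at-0] → 0 — matches
Only g3 stuck-at-0 reproduces the observed 0.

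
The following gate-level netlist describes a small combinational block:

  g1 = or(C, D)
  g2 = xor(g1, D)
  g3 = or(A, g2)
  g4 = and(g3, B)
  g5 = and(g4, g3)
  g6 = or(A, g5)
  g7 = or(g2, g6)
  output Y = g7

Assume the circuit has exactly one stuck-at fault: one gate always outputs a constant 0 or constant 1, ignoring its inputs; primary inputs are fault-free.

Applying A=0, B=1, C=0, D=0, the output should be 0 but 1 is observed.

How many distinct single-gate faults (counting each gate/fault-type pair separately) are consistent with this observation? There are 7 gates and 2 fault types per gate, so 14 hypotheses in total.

Fault-free: g1=0, g2=0, g3=0, g4=0, g5=0, g6=0, g7=0 → 0. Observed 1.
  g1 stuck-at-0: output 0 ✗
  g1 stuck-at-1: output 1 ✓
  g2 stuck-at-0: output 0 ✗
  g2 stuck-at-1: output 1 ✓
  g3 stuck-at-0: output 0 ✗
  g3 stuck-at-1: output 1 ✓
  g4 stuck-at-0: output 0 ✗
  g4 stuck-at-1: output 0 ✗
  g5 stuck-at-0: output 0 ✗
  g5 stuck-at-1: output 1 ✓
  g6 stuck-at-0: output 0 ✗
  g6 stuck-at-1: output 1 ✓
  g7 stuck-at-0: output 0 ✗
  g7 stuck-at-1: output 1 ✓
Consistent faults: {g1 stuck-at-1, g2 stuck-at-1, g3 stuck-at-1, g5 stuck-at-1, g6 stuck-at-1, g7 stuck-at-1} — 6 in all.

6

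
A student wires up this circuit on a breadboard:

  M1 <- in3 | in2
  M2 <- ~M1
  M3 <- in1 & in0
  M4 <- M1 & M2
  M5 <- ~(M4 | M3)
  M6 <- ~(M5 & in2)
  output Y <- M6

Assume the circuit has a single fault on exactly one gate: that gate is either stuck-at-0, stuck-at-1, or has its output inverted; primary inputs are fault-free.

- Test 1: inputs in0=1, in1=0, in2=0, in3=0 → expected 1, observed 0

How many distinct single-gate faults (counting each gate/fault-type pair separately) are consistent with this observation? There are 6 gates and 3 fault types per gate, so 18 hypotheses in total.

Fault-free: M1=0, M2=1, M3=0, M4=0, M5=1, M6=1 → 1. Observed 0.
  M1: none of the 3 fault types match ✗
  M2: none of the 3 fault types match ✗
  M3: none of the 3 fault types match ✗
  M4: none of the 3 fault types match ✗
  M5: none of the 3 fault types match ✗
  M6: stuck-at-0, inverted output ✓; others ✗
Consistent faults: {M6 stuck-at-0, M6 inverted output} — 2 in all.

2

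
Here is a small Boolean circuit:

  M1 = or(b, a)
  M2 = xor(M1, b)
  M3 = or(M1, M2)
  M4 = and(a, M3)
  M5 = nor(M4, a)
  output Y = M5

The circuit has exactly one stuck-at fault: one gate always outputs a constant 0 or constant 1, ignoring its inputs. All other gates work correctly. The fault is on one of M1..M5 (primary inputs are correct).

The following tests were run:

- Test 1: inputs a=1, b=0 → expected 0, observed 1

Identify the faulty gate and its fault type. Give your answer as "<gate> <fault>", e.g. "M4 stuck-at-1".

Fault-free values for test 1 (a=1, b=0): M1=1, M2=1, M3=1, M4=1, M5=0, giving Y=0. Observed 1.
Test 1: faults giving observed 1 are {M5 stuck-at-1}.
Only M5 stuck-at-1 is consistent with every test.

M5 stuck-at-1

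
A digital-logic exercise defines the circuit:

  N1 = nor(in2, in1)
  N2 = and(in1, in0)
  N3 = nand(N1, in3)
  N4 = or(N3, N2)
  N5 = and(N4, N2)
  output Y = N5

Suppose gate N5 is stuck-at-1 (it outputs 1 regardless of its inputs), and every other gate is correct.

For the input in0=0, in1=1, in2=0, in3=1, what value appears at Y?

1

Propagate with N5 forced: N1=0, N2=0, N3=1, N4=1, N5=1 [stuck-at-1].
So Y = 1. (Without the fault it would be 0.)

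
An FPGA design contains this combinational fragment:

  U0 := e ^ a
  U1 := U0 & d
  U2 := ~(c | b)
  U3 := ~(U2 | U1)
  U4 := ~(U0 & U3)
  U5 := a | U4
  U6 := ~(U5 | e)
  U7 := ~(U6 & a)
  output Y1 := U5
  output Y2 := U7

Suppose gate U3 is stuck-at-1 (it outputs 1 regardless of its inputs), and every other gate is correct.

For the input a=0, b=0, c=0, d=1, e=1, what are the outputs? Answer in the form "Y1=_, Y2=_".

Propagate with U3 forced: U0=1, U1=1, U2=1, U3=1 [stuck-at-1], U4=0, U5=0, U6=0, U7=1.
So the outputs are Y1=0, Y2=1. (Without the fault they would be Y1=1, Y2=1.)

Y1=0, Y2=1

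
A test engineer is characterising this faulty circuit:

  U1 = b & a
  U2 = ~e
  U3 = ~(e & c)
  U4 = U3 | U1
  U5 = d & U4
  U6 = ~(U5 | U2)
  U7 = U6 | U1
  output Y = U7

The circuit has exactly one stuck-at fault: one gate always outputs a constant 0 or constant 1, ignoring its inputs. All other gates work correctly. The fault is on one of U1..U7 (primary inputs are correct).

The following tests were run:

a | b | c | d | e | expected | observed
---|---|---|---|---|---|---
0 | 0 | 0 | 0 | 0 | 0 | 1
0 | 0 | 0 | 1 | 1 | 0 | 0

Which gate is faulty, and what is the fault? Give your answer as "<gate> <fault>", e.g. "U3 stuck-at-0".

Fault-free values for test 1 (a=0, b=0, c=0, d=0, e=0): U1=0, U2=1, U3=1, U4=1, U5=0, U6=0, U7=0, giving Y=0. Observed 1.
Test 1: faults giving observed 1 are {U1 stuck-at-1, U2 stuck-at-0, U6 stuck-at-1, U7 stuck-at-1}.
Test 2 (a=0, b=0, c=0, d=1, e=1): fault-free U1=0, U2=0, U3=1, U4=1, U5=1, U6=0, U7=0 → 0; observed 0. Eliminates U1 stuck-at-1, U6 stuck-at-1, U7 stuck-at-1.
Only U2 stuck-at-0 is consistent with every test.

U2 stuck-at-0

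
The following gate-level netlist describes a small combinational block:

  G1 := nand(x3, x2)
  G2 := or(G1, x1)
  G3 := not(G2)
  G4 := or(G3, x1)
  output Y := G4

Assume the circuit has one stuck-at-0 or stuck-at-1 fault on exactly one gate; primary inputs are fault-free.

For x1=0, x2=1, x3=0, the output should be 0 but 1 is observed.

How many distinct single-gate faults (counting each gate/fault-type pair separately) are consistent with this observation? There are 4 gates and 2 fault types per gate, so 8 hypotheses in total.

Fault-free: G1=1, G2=1, G3=0, G4=0 → 0. Observed 1.
  G1 stuck-at-0: output 1 ✓
  G1 stuck-at-1: output 0 ✗
  G2 stuck-at-0: output 1 ✓
  G2 stuck-at-1: output 0 ✗
  G3 stuck-at-0: output 0 ✗
  G3 stuck-at-1: output 1 ✓
  G4 stuck-at-0: output 0 ✗
  G4 stuck-at-1: output 1 ✓
Consistent faults: {G1 stuck-at-0, G2 stuck-at-0, G3 stuck-at-1, G4 stuck-at-1} — 4 in all.

4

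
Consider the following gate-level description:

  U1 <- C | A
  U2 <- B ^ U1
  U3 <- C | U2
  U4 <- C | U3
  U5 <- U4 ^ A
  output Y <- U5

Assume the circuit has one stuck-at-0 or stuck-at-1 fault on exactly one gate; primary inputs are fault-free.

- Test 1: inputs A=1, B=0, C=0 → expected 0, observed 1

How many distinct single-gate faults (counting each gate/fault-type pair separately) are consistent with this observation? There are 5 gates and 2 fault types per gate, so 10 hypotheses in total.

Fault-free: U1=1, U2=1, U3=1, U4=1, U5=0 → 0. Observed 1.
  U1 stuck-at-0: output 1 ✓
  U1 stuck-at-1: output 0 ✗
  U2 stuck-at-0: output 1 ✓
  U2 stuck-at-1: output 0 ✗
  U3 stuck-at-0: output 1 ✓
  U3 stuck-at-1: output 0 ✗
  U4 stuck-at-0: output 1 ✓
  U4 stuck-at-1: output 0 ✗
  U5 stuck-at-0: output 0 ✗
  U5 stuck-at-1: output 1 ✓
Consistent faults: {U1 stuck-at-0, U2 stuck-at-0, U3 stuck-at-0, U4 stuck-at-0, U5 stuck-at-1} — 5 in all.

5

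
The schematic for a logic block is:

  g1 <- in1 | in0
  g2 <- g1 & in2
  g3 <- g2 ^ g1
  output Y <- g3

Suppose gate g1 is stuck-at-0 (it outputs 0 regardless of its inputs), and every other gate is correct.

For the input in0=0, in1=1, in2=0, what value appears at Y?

Propagate with g1 forced: g1=0 [stuck-at-0], g2=0, g3=0.
So Y = 0. (Without the fault it would be 1.)

0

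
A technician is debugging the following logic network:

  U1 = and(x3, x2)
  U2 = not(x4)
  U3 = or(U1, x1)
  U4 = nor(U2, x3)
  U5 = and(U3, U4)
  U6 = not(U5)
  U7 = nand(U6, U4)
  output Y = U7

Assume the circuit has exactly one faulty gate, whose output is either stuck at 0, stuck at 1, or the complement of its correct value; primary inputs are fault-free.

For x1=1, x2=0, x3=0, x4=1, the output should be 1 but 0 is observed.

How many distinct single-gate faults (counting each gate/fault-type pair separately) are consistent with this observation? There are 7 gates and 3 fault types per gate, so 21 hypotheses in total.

8

Fault-free: U1=0, U2=0, U3=1, U4=1, U5=1, U6=0, U7=1 → 1. Observed 0.
  U1: none of the 3 fault types match ✗
  U2: none of the 3 fault types match ✗
  U3: stuck-at-0, inverted output ✓; others ✗
  U4: none of the 3 fault types match ✗
  U5: stuck-at-0, inverted output ✓; others ✗
  U6: stuck-at-1, inverted output ✓; others ✗
  U7: stuck-at-0, inverted output ✓; others ✗
Consistent faults: {U3 stuck-at-0, U3 inverted output, U5 stuck-at-0, U5 inverted output, U6 stuck-at-1, U6 inverted output, U7 stuck-at-0, U7 inverted output} — 8 in all.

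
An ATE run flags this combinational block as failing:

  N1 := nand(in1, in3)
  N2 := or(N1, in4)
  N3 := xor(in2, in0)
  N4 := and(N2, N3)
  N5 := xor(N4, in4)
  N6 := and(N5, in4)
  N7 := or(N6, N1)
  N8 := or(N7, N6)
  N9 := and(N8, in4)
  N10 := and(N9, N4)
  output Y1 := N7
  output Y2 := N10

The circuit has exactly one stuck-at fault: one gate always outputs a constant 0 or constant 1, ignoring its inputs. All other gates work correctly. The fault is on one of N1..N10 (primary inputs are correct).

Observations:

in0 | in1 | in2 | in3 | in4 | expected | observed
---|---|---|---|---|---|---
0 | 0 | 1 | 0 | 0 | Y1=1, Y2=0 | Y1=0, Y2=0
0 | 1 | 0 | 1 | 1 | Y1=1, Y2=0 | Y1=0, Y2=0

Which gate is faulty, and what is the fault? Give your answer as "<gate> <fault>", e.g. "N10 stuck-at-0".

Fault-free values for test 1 (in0=0, in1=0, in2=1, in3=0, in4=0): N1=1, N2=1, N3=1, N4=1, N5=1, N6=0, N7=1, N8=1, N9=0, N10=0, giving Y1=1, Y2=0. Observed Y1=0, Y2=0.
Test 1: faults giving observed Y1=0, Y2=0 are {N1 stuck-at-0, N7 stuck-at-0}.
Test 2 (in0=0, in1=1, in2=0, in3=1, in4=1): fault-free N1=0, N2=1, N3=0, N4=0, N5=1, N6=1, N7=1, N8=1, N9=1, N10=0 → Y1=1, Y2=0; observed Y1=0, Y2=0. Eliminates N1 stuck-at-0.
Only N7 stuck-at-0 is consistent with every test.

N7 stuck-at-0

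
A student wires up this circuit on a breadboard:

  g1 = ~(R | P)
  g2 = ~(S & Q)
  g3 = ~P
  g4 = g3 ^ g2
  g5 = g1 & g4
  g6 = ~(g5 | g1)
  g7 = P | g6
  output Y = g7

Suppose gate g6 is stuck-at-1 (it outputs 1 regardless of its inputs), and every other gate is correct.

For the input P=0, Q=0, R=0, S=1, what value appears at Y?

1

Propagate with g6 forced: g1=1, g2=1, g3=1, g4=0, g5=0, g6=1 [stuck-at-1], g7=1.
So Y = 1. (Without the fault it would be 0.)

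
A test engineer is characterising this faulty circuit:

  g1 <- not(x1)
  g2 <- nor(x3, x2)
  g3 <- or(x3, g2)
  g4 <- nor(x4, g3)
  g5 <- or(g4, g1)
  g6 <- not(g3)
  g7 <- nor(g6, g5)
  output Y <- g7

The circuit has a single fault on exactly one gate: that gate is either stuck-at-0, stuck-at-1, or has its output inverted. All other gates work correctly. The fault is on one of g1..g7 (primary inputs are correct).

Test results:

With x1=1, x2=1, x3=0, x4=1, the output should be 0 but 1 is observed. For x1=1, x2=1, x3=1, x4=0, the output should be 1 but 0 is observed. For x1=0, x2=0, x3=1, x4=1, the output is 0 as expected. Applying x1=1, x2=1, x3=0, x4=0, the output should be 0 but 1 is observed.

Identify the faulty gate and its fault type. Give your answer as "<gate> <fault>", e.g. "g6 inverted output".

g3 inverted output

Fault-free values for test 1 (x1=1, x2=1, x3=0, x4=1): g1=0, g2=0, g3=0, g4=0, g5=0, g6=1, g7=0, giving Y=0. Observed 1.
Test 1: faults giving observed 1 are {g2 stuck-at-1, g2 inverted output, g3 stuck-at-1, g3 inverted output, g6 stuck-at-0, g6 inverted output, g7 stuck-at-1, g7 inverted output}.
Test 2 (x1=1, x2=1, x3=1, x4=0): fault-free g1=0, g2=0, g3=1, g4=0, g5=0, g6=0, g7=1 → 1; observed 0. Eliminates g2 stuck-at-1, g2 inverted output, g3 stuck-at-1, g6 stuck-at-0, g7 stuck-at-1.
Test 3 (x1=0, x2=0, x3=1, x4=1): fault-free g1=1, g2=0, g3=1, g4=0, g5=1, g6=0, g7=0 → 0; observed 0. Eliminates g7 inverted output.
Test 4 (x1=1, x2=1, x3=0, x4=0): fault-free g1=0, g2=0, g3=0, g4=1, g5=1, g6=1, g7=0 → 0; observed 1. Eliminates g6 inverted output.
Only g3 inverted output is consistent with every test.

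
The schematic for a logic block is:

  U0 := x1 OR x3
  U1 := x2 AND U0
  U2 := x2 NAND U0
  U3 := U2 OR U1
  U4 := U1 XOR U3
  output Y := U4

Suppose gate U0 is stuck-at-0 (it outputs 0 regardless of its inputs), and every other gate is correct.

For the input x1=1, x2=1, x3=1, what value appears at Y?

1

Propagate with U0 forced: U0=0 [stuck-at-0], U1=0, U2=1, U3=1, U4=1.
So Y = 1. (Without the fault it would be 0.)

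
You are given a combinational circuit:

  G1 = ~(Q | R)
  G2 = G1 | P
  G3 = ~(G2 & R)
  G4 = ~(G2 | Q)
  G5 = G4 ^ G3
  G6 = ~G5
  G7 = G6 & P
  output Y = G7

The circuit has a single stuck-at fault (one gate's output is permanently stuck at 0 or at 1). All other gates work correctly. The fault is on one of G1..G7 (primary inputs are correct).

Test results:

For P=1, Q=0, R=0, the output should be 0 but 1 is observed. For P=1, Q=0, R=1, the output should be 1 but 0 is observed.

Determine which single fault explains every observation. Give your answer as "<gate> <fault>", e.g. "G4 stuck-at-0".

G4 stuck-at-1

Fault-free values for test 1 (P=1, Q=0, R=0): G1=1, G2=1, G3=1, G4=0, G5=1, G6=0, G7=0, giving Y=0. Observed 1.
Test 1: faults giving observed 1 are {G2 stuck-at-0, G3 stuck-at-0, G4 stuck-at-1, G5 stuck-at-0, G6 stuck-at-1, G7 stuck-at-1}.
Test 2 (P=1, Q=0, R=1): fault-free G1=0, G2=1, G3=0, G4=0, G5=0, G6=1, G7=1 → 1; observed 0. Eliminates G2 stuck-at-0, G3 stuck-at-0, G5 stuck-at-0, G6 stuck-at-1, G7 stuck-at-1.
Only G4 stuck-at-1 is consistent with every test.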